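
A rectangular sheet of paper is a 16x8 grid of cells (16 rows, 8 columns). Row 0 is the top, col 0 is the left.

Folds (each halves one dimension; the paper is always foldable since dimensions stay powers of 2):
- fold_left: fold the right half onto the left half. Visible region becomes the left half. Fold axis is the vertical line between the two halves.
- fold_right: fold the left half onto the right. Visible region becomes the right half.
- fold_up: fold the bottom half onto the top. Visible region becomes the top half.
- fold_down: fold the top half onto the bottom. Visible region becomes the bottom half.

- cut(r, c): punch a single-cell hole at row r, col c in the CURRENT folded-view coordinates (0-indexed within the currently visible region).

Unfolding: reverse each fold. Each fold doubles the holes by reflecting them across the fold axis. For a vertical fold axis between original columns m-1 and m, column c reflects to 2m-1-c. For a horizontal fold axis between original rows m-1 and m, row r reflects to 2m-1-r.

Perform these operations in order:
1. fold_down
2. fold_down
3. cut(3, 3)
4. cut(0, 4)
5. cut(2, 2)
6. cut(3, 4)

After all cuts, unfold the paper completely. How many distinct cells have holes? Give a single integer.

Op 1 fold_down: fold axis h@8; visible region now rows[8,16) x cols[0,8) = 8x8
Op 2 fold_down: fold axis h@12; visible region now rows[12,16) x cols[0,8) = 4x8
Op 3 cut(3, 3): punch at orig (15,3); cuts so far [(15, 3)]; region rows[12,16) x cols[0,8) = 4x8
Op 4 cut(0, 4): punch at orig (12,4); cuts so far [(12, 4), (15, 3)]; region rows[12,16) x cols[0,8) = 4x8
Op 5 cut(2, 2): punch at orig (14,2); cuts so far [(12, 4), (14, 2), (15, 3)]; region rows[12,16) x cols[0,8) = 4x8
Op 6 cut(3, 4): punch at orig (15,4); cuts so far [(12, 4), (14, 2), (15, 3), (15, 4)]; region rows[12,16) x cols[0,8) = 4x8
Unfold 1 (reflect across h@12): 8 holes -> [(8, 3), (8, 4), (9, 2), (11, 4), (12, 4), (14, 2), (15, 3), (15, 4)]
Unfold 2 (reflect across h@8): 16 holes -> [(0, 3), (0, 4), (1, 2), (3, 4), (4, 4), (6, 2), (7, 3), (7, 4), (8, 3), (8, 4), (9, 2), (11, 4), (12, 4), (14, 2), (15, 3), (15, 4)]

Answer: 16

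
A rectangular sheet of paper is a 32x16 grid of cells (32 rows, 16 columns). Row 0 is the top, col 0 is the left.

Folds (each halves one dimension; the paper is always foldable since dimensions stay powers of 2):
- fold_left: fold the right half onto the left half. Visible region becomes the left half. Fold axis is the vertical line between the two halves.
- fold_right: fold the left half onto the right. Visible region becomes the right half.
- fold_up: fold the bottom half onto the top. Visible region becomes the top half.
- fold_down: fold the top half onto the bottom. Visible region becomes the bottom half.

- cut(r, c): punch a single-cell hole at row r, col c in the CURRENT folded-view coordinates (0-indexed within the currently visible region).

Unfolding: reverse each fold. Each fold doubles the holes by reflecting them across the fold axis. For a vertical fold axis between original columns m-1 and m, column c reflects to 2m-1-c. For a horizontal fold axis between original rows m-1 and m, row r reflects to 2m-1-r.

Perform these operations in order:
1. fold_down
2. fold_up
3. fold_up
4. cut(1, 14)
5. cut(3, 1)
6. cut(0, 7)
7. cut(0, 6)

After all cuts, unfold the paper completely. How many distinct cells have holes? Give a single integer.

Answer: 32

Derivation:
Op 1 fold_down: fold axis h@16; visible region now rows[16,32) x cols[0,16) = 16x16
Op 2 fold_up: fold axis h@24; visible region now rows[16,24) x cols[0,16) = 8x16
Op 3 fold_up: fold axis h@20; visible region now rows[16,20) x cols[0,16) = 4x16
Op 4 cut(1, 14): punch at orig (17,14); cuts so far [(17, 14)]; region rows[16,20) x cols[0,16) = 4x16
Op 5 cut(3, 1): punch at orig (19,1); cuts so far [(17, 14), (19, 1)]; region rows[16,20) x cols[0,16) = 4x16
Op 6 cut(0, 7): punch at orig (16,7); cuts so far [(16, 7), (17, 14), (19, 1)]; region rows[16,20) x cols[0,16) = 4x16
Op 7 cut(0, 6): punch at orig (16,6); cuts so far [(16, 6), (16, 7), (17, 14), (19, 1)]; region rows[16,20) x cols[0,16) = 4x16
Unfold 1 (reflect across h@20): 8 holes -> [(16, 6), (16, 7), (17, 14), (19, 1), (20, 1), (22, 14), (23, 6), (23, 7)]
Unfold 2 (reflect across h@24): 16 holes -> [(16, 6), (16, 7), (17, 14), (19, 1), (20, 1), (22, 14), (23, 6), (23, 7), (24, 6), (24, 7), (25, 14), (27, 1), (28, 1), (30, 14), (31, 6), (31, 7)]
Unfold 3 (reflect across h@16): 32 holes -> [(0, 6), (0, 7), (1, 14), (3, 1), (4, 1), (6, 14), (7, 6), (7, 7), (8, 6), (8, 7), (9, 14), (11, 1), (12, 1), (14, 14), (15, 6), (15, 7), (16, 6), (16, 7), (17, 14), (19, 1), (20, 1), (22, 14), (23, 6), (23, 7), (24, 6), (24, 7), (25, 14), (27, 1), (28, 1), (30, 14), (31, 6), (31, 7)]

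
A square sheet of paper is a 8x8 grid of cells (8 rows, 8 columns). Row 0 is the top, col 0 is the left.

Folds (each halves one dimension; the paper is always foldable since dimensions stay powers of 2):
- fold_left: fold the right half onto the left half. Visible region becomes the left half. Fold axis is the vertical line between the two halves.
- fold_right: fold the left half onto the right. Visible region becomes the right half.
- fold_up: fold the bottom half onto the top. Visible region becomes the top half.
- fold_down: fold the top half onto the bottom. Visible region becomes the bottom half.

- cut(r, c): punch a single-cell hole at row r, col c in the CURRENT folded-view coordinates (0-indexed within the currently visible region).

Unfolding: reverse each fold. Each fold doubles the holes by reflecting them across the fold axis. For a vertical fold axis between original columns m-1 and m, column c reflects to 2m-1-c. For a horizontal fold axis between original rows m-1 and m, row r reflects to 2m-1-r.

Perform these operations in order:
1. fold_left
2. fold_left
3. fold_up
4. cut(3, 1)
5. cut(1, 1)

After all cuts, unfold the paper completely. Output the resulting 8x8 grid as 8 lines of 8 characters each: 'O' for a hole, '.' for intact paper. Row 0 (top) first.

Op 1 fold_left: fold axis v@4; visible region now rows[0,8) x cols[0,4) = 8x4
Op 2 fold_left: fold axis v@2; visible region now rows[0,8) x cols[0,2) = 8x2
Op 3 fold_up: fold axis h@4; visible region now rows[0,4) x cols[0,2) = 4x2
Op 4 cut(3, 1): punch at orig (3,1); cuts so far [(3, 1)]; region rows[0,4) x cols[0,2) = 4x2
Op 5 cut(1, 1): punch at orig (1,1); cuts so far [(1, 1), (3, 1)]; region rows[0,4) x cols[0,2) = 4x2
Unfold 1 (reflect across h@4): 4 holes -> [(1, 1), (3, 1), (4, 1), (6, 1)]
Unfold 2 (reflect across v@2): 8 holes -> [(1, 1), (1, 2), (3, 1), (3, 2), (4, 1), (4, 2), (6, 1), (6, 2)]
Unfold 3 (reflect across v@4): 16 holes -> [(1, 1), (1, 2), (1, 5), (1, 6), (3, 1), (3, 2), (3, 5), (3, 6), (4, 1), (4, 2), (4, 5), (4, 6), (6, 1), (6, 2), (6, 5), (6, 6)]

Answer: ........
.OO..OO.
........
.OO..OO.
.OO..OO.
........
.OO..OO.
........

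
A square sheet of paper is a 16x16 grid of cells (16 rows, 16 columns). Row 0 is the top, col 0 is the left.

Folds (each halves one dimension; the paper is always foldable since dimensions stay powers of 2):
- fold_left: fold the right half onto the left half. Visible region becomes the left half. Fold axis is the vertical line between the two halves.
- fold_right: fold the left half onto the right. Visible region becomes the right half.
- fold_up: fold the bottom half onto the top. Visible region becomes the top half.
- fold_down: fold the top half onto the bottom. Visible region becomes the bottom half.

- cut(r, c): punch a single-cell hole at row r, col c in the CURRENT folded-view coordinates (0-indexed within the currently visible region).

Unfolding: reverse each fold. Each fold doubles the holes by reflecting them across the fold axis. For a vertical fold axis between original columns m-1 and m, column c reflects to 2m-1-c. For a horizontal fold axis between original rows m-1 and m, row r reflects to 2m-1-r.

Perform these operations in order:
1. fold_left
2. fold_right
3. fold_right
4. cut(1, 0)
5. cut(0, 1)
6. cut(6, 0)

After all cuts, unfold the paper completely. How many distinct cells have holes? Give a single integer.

Answer: 24

Derivation:
Op 1 fold_left: fold axis v@8; visible region now rows[0,16) x cols[0,8) = 16x8
Op 2 fold_right: fold axis v@4; visible region now rows[0,16) x cols[4,8) = 16x4
Op 3 fold_right: fold axis v@6; visible region now rows[0,16) x cols[6,8) = 16x2
Op 4 cut(1, 0): punch at orig (1,6); cuts so far [(1, 6)]; region rows[0,16) x cols[6,8) = 16x2
Op 5 cut(0, 1): punch at orig (0,7); cuts so far [(0, 7), (1, 6)]; region rows[0,16) x cols[6,8) = 16x2
Op 6 cut(6, 0): punch at orig (6,6); cuts so far [(0, 7), (1, 6), (6, 6)]; region rows[0,16) x cols[6,8) = 16x2
Unfold 1 (reflect across v@6): 6 holes -> [(0, 4), (0, 7), (1, 5), (1, 6), (6, 5), (6, 6)]
Unfold 2 (reflect across v@4): 12 holes -> [(0, 0), (0, 3), (0, 4), (0, 7), (1, 1), (1, 2), (1, 5), (1, 6), (6, 1), (6, 2), (6, 5), (6, 6)]
Unfold 3 (reflect across v@8): 24 holes -> [(0, 0), (0, 3), (0, 4), (0, 7), (0, 8), (0, 11), (0, 12), (0, 15), (1, 1), (1, 2), (1, 5), (1, 6), (1, 9), (1, 10), (1, 13), (1, 14), (6, 1), (6, 2), (6, 5), (6, 6), (6, 9), (6, 10), (6, 13), (6, 14)]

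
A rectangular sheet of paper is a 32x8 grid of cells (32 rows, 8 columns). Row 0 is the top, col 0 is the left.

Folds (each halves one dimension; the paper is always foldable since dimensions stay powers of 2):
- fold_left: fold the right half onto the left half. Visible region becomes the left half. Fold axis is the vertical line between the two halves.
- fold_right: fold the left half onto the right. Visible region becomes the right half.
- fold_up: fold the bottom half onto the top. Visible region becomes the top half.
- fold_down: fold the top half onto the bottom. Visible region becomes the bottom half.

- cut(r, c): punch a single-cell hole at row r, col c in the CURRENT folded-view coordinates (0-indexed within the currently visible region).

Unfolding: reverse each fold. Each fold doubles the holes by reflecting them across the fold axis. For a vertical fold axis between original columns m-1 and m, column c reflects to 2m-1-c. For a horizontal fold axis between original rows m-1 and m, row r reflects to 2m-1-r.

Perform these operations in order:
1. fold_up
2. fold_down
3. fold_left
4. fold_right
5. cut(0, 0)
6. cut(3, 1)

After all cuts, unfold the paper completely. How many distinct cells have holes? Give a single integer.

Op 1 fold_up: fold axis h@16; visible region now rows[0,16) x cols[0,8) = 16x8
Op 2 fold_down: fold axis h@8; visible region now rows[8,16) x cols[0,8) = 8x8
Op 3 fold_left: fold axis v@4; visible region now rows[8,16) x cols[0,4) = 8x4
Op 4 fold_right: fold axis v@2; visible region now rows[8,16) x cols[2,4) = 8x2
Op 5 cut(0, 0): punch at orig (8,2); cuts so far [(8, 2)]; region rows[8,16) x cols[2,4) = 8x2
Op 6 cut(3, 1): punch at orig (11,3); cuts so far [(8, 2), (11, 3)]; region rows[8,16) x cols[2,4) = 8x2
Unfold 1 (reflect across v@2): 4 holes -> [(8, 1), (8, 2), (11, 0), (11, 3)]
Unfold 2 (reflect across v@4): 8 holes -> [(8, 1), (8, 2), (8, 5), (8, 6), (11, 0), (11, 3), (11, 4), (11, 7)]
Unfold 3 (reflect across h@8): 16 holes -> [(4, 0), (4, 3), (4, 4), (4, 7), (7, 1), (7, 2), (7, 5), (7, 6), (8, 1), (8, 2), (8, 5), (8, 6), (11, 0), (11, 3), (11, 4), (11, 7)]
Unfold 4 (reflect across h@16): 32 holes -> [(4, 0), (4, 3), (4, 4), (4, 7), (7, 1), (7, 2), (7, 5), (7, 6), (8, 1), (8, 2), (8, 5), (8, 6), (11, 0), (11, 3), (11, 4), (11, 7), (20, 0), (20, 3), (20, 4), (20, 7), (23, 1), (23, 2), (23, 5), (23, 6), (24, 1), (24, 2), (24, 5), (24, 6), (27, 0), (27, 3), (27, 4), (27, 7)]

Answer: 32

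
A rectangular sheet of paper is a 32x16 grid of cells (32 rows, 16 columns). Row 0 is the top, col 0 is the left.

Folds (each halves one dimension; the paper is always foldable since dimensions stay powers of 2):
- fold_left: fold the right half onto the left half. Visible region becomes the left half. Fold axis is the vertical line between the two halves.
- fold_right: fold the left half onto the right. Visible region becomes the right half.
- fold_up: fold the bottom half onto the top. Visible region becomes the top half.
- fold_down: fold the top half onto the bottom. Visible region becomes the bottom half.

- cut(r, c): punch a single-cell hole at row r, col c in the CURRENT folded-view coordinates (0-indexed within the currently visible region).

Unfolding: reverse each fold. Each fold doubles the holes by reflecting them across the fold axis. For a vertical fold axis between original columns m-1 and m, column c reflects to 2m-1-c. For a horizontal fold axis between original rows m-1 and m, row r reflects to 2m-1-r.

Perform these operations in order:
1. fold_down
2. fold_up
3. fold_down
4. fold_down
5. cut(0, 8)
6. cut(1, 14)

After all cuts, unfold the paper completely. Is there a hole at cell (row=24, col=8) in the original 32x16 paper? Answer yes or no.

Answer: no

Derivation:
Op 1 fold_down: fold axis h@16; visible region now rows[16,32) x cols[0,16) = 16x16
Op 2 fold_up: fold axis h@24; visible region now rows[16,24) x cols[0,16) = 8x16
Op 3 fold_down: fold axis h@20; visible region now rows[20,24) x cols[0,16) = 4x16
Op 4 fold_down: fold axis h@22; visible region now rows[22,24) x cols[0,16) = 2x16
Op 5 cut(0, 8): punch at orig (22,8); cuts so far [(22, 8)]; region rows[22,24) x cols[0,16) = 2x16
Op 6 cut(1, 14): punch at orig (23,14); cuts so far [(22, 8), (23, 14)]; region rows[22,24) x cols[0,16) = 2x16
Unfold 1 (reflect across h@22): 4 holes -> [(20, 14), (21, 8), (22, 8), (23, 14)]
Unfold 2 (reflect across h@20): 8 holes -> [(16, 14), (17, 8), (18, 8), (19, 14), (20, 14), (21, 8), (22, 8), (23, 14)]
Unfold 3 (reflect across h@24): 16 holes -> [(16, 14), (17, 8), (18, 8), (19, 14), (20, 14), (21, 8), (22, 8), (23, 14), (24, 14), (25, 8), (26, 8), (27, 14), (28, 14), (29, 8), (30, 8), (31, 14)]
Unfold 4 (reflect across h@16): 32 holes -> [(0, 14), (1, 8), (2, 8), (3, 14), (4, 14), (5, 8), (6, 8), (7, 14), (8, 14), (9, 8), (10, 8), (11, 14), (12, 14), (13, 8), (14, 8), (15, 14), (16, 14), (17, 8), (18, 8), (19, 14), (20, 14), (21, 8), (22, 8), (23, 14), (24, 14), (25, 8), (26, 8), (27, 14), (28, 14), (29, 8), (30, 8), (31, 14)]
Holes: [(0, 14), (1, 8), (2, 8), (3, 14), (4, 14), (5, 8), (6, 8), (7, 14), (8, 14), (9, 8), (10, 8), (11, 14), (12, 14), (13, 8), (14, 8), (15, 14), (16, 14), (17, 8), (18, 8), (19, 14), (20, 14), (21, 8), (22, 8), (23, 14), (24, 14), (25, 8), (26, 8), (27, 14), (28, 14), (29, 8), (30, 8), (31, 14)]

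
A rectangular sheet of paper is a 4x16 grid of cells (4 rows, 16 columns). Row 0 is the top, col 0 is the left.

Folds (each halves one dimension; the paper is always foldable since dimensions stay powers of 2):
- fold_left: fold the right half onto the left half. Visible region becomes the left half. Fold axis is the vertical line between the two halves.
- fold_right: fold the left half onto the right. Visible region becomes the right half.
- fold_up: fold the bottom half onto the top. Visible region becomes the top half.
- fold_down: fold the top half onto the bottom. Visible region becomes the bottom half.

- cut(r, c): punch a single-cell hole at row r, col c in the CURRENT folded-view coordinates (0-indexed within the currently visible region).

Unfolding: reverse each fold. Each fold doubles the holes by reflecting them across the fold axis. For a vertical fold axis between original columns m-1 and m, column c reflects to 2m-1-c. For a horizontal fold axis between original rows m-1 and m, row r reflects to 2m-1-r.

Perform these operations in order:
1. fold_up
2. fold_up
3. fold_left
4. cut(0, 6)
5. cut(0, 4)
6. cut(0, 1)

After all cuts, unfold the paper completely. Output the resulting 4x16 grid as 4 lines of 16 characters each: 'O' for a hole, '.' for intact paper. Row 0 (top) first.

Answer: .O..O.O..O.O..O.
.O..O.O..O.O..O.
.O..O.O..O.O..O.
.O..O.O..O.O..O.

Derivation:
Op 1 fold_up: fold axis h@2; visible region now rows[0,2) x cols[0,16) = 2x16
Op 2 fold_up: fold axis h@1; visible region now rows[0,1) x cols[0,16) = 1x16
Op 3 fold_left: fold axis v@8; visible region now rows[0,1) x cols[0,8) = 1x8
Op 4 cut(0, 6): punch at orig (0,6); cuts so far [(0, 6)]; region rows[0,1) x cols[0,8) = 1x8
Op 5 cut(0, 4): punch at orig (0,4); cuts so far [(0, 4), (0, 6)]; region rows[0,1) x cols[0,8) = 1x8
Op 6 cut(0, 1): punch at orig (0,1); cuts so far [(0, 1), (0, 4), (0, 6)]; region rows[0,1) x cols[0,8) = 1x8
Unfold 1 (reflect across v@8): 6 holes -> [(0, 1), (0, 4), (0, 6), (0, 9), (0, 11), (0, 14)]
Unfold 2 (reflect across h@1): 12 holes -> [(0, 1), (0, 4), (0, 6), (0, 9), (0, 11), (0, 14), (1, 1), (1, 4), (1, 6), (1, 9), (1, 11), (1, 14)]
Unfold 3 (reflect across h@2): 24 holes -> [(0, 1), (0, 4), (0, 6), (0, 9), (0, 11), (0, 14), (1, 1), (1, 4), (1, 6), (1, 9), (1, 11), (1, 14), (2, 1), (2, 4), (2, 6), (2, 9), (2, 11), (2, 14), (3, 1), (3, 4), (3, 6), (3, 9), (3, 11), (3, 14)]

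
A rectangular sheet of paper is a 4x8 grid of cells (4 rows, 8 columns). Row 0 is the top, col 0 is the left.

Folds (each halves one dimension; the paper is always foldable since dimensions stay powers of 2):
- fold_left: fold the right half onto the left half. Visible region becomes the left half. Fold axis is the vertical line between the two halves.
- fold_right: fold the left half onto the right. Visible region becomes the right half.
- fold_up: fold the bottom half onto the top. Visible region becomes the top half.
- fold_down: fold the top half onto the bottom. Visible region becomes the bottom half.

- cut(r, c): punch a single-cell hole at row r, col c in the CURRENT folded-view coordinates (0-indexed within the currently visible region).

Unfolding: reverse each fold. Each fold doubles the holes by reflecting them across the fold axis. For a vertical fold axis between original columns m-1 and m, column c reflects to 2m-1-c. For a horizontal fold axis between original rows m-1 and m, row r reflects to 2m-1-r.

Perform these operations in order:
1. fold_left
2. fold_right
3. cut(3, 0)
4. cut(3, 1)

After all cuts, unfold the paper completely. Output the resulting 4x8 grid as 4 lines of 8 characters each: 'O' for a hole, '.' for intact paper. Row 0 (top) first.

Op 1 fold_left: fold axis v@4; visible region now rows[0,4) x cols[0,4) = 4x4
Op 2 fold_right: fold axis v@2; visible region now rows[0,4) x cols[2,4) = 4x2
Op 3 cut(3, 0): punch at orig (3,2); cuts so far [(3, 2)]; region rows[0,4) x cols[2,4) = 4x2
Op 4 cut(3, 1): punch at orig (3,3); cuts so far [(3, 2), (3, 3)]; region rows[0,4) x cols[2,4) = 4x2
Unfold 1 (reflect across v@2): 4 holes -> [(3, 0), (3, 1), (3, 2), (3, 3)]
Unfold 2 (reflect across v@4): 8 holes -> [(3, 0), (3, 1), (3, 2), (3, 3), (3, 4), (3, 5), (3, 6), (3, 7)]

Answer: ........
........
........
OOOOOOOO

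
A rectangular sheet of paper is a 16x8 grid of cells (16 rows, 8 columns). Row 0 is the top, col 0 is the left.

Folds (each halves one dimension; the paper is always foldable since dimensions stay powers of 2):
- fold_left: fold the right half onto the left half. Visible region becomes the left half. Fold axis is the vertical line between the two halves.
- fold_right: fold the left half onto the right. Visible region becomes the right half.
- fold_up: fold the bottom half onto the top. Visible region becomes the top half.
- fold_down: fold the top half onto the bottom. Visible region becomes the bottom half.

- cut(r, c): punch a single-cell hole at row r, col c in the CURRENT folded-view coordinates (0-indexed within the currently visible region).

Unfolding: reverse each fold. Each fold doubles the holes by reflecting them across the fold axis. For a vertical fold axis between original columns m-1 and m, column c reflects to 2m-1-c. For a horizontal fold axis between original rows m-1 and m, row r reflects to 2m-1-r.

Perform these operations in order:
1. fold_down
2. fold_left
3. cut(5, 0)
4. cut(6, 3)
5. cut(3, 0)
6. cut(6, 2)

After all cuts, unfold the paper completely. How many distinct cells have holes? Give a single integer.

Answer: 16

Derivation:
Op 1 fold_down: fold axis h@8; visible region now rows[8,16) x cols[0,8) = 8x8
Op 2 fold_left: fold axis v@4; visible region now rows[8,16) x cols[0,4) = 8x4
Op 3 cut(5, 0): punch at orig (13,0); cuts so far [(13, 0)]; region rows[8,16) x cols[0,4) = 8x4
Op 4 cut(6, 3): punch at orig (14,3); cuts so far [(13, 0), (14, 3)]; region rows[8,16) x cols[0,4) = 8x4
Op 5 cut(3, 0): punch at orig (11,0); cuts so far [(11, 0), (13, 0), (14, 3)]; region rows[8,16) x cols[0,4) = 8x4
Op 6 cut(6, 2): punch at orig (14,2); cuts so far [(11, 0), (13, 0), (14, 2), (14, 3)]; region rows[8,16) x cols[0,4) = 8x4
Unfold 1 (reflect across v@4): 8 holes -> [(11, 0), (11, 7), (13, 0), (13, 7), (14, 2), (14, 3), (14, 4), (14, 5)]
Unfold 2 (reflect across h@8): 16 holes -> [(1, 2), (1, 3), (1, 4), (1, 5), (2, 0), (2, 7), (4, 0), (4, 7), (11, 0), (11, 7), (13, 0), (13, 7), (14, 2), (14, 3), (14, 4), (14, 5)]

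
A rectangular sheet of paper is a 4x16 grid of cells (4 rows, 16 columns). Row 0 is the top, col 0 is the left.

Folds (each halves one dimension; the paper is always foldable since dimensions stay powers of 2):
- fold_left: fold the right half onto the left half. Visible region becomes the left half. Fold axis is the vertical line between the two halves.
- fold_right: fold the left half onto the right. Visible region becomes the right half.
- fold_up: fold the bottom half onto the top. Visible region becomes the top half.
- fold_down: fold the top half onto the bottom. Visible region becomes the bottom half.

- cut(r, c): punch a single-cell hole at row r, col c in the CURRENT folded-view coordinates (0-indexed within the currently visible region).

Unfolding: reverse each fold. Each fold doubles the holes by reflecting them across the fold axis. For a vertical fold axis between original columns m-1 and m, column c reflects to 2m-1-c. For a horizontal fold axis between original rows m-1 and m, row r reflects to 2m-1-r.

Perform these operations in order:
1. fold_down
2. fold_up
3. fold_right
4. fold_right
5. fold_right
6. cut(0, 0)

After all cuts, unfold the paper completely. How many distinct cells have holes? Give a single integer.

Answer: 32

Derivation:
Op 1 fold_down: fold axis h@2; visible region now rows[2,4) x cols[0,16) = 2x16
Op 2 fold_up: fold axis h@3; visible region now rows[2,3) x cols[0,16) = 1x16
Op 3 fold_right: fold axis v@8; visible region now rows[2,3) x cols[8,16) = 1x8
Op 4 fold_right: fold axis v@12; visible region now rows[2,3) x cols[12,16) = 1x4
Op 5 fold_right: fold axis v@14; visible region now rows[2,3) x cols[14,16) = 1x2
Op 6 cut(0, 0): punch at orig (2,14); cuts so far [(2, 14)]; region rows[2,3) x cols[14,16) = 1x2
Unfold 1 (reflect across v@14): 2 holes -> [(2, 13), (2, 14)]
Unfold 2 (reflect across v@12): 4 holes -> [(2, 9), (2, 10), (2, 13), (2, 14)]
Unfold 3 (reflect across v@8): 8 holes -> [(2, 1), (2, 2), (2, 5), (2, 6), (2, 9), (2, 10), (2, 13), (2, 14)]
Unfold 4 (reflect across h@3): 16 holes -> [(2, 1), (2, 2), (2, 5), (2, 6), (2, 9), (2, 10), (2, 13), (2, 14), (3, 1), (3, 2), (3, 5), (3, 6), (3, 9), (3, 10), (3, 13), (3, 14)]
Unfold 5 (reflect across h@2): 32 holes -> [(0, 1), (0, 2), (0, 5), (0, 6), (0, 9), (0, 10), (0, 13), (0, 14), (1, 1), (1, 2), (1, 5), (1, 6), (1, 9), (1, 10), (1, 13), (1, 14), (2, 1), (2, 2), (2, 5), (2, 6), (2, 9), (2, 10), (2, 13), (2, 14), (3, 1), (3, 2), (3, 5), (3, 6), (3, 9), (3, 10), (3, 13), (3, 14)]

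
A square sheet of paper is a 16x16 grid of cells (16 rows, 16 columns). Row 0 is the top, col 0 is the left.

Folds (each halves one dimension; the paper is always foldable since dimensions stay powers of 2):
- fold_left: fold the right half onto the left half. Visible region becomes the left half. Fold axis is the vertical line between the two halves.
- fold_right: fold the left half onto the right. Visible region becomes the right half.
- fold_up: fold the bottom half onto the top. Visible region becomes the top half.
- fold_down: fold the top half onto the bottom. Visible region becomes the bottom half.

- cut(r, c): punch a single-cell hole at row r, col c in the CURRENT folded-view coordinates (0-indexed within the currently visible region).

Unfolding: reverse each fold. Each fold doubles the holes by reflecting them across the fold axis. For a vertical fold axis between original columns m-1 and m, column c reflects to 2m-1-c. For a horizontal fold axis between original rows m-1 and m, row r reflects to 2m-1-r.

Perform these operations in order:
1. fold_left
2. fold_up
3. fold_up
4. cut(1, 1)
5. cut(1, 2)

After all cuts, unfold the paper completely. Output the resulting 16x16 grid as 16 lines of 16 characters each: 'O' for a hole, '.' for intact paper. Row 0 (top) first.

Answer: ................
.OO..........OO.
................
................
................
................
.OO..........OO.
................
................
.OO..........OO.
................
................
................
................
.OO..........OO.
................

Derivation:
Op 1 fold_left: fold axis v@8; visible region now rows[0,16) x cols[0,8) = 16x8
Op 2 fold_up: fold axis h@8; visible region now rows[0,8) x cols[0,8) = 8x8
Op 3 fold_up: fold axis h@4; visible region now rows[0,4) x cols[0,8) = 4x8
Op 4 cut(1, 1): punch at orig (1,1); cuts so far [(1, 1)]; region rows[0,4) x cols[0,8) = 4x8
Op 5 cut(1, 2): punch at orig (1,2); cuts so far [(1, 1), (1, 2)]; region rows[0,4) x cols[0,8) = 4x8
Unfold 1 (reflect across h@4): 4 holes -> [(1, 1), (1, 2), (6, 1), (6, 2)]
Unfold 2 (reflect across h@8): 8 holes -> [(1, 1), (1, 2), (6, 1), (6, 2), (9, 1), (9, 2), (14, 1), (14, 2)]
Unfold 3 (reflect across v@8): 16 holes -> [(1, 1), (1, 2), (1, 13), (1, 14), (6, 1), (6, 2), (6, 13), (6, 14), (9, 1), (9, 2), (9, 13), (9, 14), (14, 1), (14, 2), (14, 13), (14, 14)]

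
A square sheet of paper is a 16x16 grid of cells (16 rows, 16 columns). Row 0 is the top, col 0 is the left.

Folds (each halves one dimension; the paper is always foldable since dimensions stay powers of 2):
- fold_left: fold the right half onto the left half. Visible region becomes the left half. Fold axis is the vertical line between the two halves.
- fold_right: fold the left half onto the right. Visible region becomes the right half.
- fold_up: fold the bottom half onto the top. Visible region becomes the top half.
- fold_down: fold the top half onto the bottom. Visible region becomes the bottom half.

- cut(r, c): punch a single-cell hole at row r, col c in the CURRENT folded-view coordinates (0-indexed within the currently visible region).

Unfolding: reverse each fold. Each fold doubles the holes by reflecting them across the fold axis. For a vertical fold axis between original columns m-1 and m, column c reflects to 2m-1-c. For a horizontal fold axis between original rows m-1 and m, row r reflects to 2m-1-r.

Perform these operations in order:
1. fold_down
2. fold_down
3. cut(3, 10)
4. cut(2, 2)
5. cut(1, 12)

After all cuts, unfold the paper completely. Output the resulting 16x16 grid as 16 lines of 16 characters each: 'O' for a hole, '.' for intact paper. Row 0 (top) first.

Op 1 fold_down: fold axis h@8; visible region now rows[8,16) x cols[0,16) = 8x16
Op 2 fold_down: fold axis h@12; visible region now rows[12,16) x cols[0,16) = 4x16
Op 3 cut(3, 10): punch at orig (15,10); cuts so far [(15, 10)]; region rows[12,16) x cols[0,16) = 4x16
Op 4 cut(2, 2): punch at orig (14,2); cuts so far [(14, 2), (15, 10)]; region rows[12,16) x cols[0,16) = 4x16
Op 5 cut(1, 12): punch at orig (13,12); cuts so far [(13, 12), (14, 2), (15, 10)]; region rows[12,16) x cols[0,16) = 4x16
Unfold 1 (reflect across h@12): 6 holes -> [(8, 10), (9, 2), (10, 12), (13, 12), (14, 2), (15, 10)]
Unfold 2 (reflect across h@8): 12 holes -> [(0, 10), (1, 2), (2, 12), (5, 12), (6, 2), (7, 10), (8, 10), (9, 2), (10, 12), (13, 12), (14, 2), (15, 10)]

Answer: ..........O.....
..O.............
............O...
................
................
............O...
..O.............
..........O.....
..........O.....
..O.............
............O...
................
................
............O...
..O.............
..........O.....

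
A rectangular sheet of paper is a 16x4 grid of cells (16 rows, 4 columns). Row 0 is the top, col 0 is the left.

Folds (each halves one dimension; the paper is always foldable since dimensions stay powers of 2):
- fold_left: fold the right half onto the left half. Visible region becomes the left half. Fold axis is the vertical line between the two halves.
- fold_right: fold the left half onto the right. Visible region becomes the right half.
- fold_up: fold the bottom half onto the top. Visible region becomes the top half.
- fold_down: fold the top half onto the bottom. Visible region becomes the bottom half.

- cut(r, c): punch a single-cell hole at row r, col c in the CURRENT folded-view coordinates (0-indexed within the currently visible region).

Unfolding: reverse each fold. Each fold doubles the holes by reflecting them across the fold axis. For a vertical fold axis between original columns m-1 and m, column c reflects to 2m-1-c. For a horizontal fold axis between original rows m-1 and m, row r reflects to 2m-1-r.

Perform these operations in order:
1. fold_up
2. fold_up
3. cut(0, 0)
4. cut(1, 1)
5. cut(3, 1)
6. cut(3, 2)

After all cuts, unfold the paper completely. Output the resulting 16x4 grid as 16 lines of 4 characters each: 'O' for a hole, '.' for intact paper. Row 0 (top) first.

Answer: O...
.O..
....
.OO.
.OO.
....
.O..
O...
O...
.O..
....
.OO.
.OO.
....
.O..
O...

Derivation:
Op 1 fold_up: fold axis h@8; visible region now rows[0,8) x cols[0,4) = 8x4
Op 2 fold_up: fold axis h@4; visible region now rows[0,4) x cols[0,4) = 4x4
Op 3 cut(0, 0): punch at orig (0,0); cuts so far [(0, 0)]; region rows[0,4) x cols[0,4) = 4x4
Op 4 cut(1, 1): punch at orig (1,1); cuts so far [(0, 0), (1, 1)]; region rows[0,4) x cols[0,4) = 4x4
Op 5 cut(3, 1): punch at orig (3,1); cuts so far [(0, 0), (1, 1), (3, 1)]; region rows[0,4) x cols[0,4) = 4x4
Op 6 cut(3, 2): punch at orig (3,2); cuts so far [(0, 0), (1, 1), (3, 1), (3, 2)]; region rows[0,4) x cols[0,4) = 4x4
Unfold 1 (reflect across h@4): 8 holes -> [(0, 0), (1, 1), (3, 1), (3, 2), (4, 1), (4, 2), (6, 1), (7, 0)]
Unfold 2 (reflect across h@8): 16 holes -> [(0, 0), (1, 1), (3, 1), (3, 2), (4, 1), (4, 2), (6, 1), (7, 0), (8, 0), (9, 1), (11, 1), (11, 2), (12, 1), (12, 2), (14, 1), (15, 0)]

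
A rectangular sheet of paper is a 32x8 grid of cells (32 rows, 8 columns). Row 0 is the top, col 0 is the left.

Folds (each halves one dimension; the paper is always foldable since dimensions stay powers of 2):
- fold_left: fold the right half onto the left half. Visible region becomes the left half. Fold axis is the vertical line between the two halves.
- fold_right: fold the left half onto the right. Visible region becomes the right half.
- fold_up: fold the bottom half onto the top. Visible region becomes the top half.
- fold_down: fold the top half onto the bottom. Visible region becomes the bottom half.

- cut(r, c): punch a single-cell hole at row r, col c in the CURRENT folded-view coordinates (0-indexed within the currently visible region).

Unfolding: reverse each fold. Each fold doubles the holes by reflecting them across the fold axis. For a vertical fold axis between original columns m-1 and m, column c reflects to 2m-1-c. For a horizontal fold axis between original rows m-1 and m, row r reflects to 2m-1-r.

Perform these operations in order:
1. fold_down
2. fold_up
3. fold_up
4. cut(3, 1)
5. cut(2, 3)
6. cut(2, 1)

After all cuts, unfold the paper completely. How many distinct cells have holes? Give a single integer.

Op 1 fold_down: fold axis h@16; visible region now rows[16,32) x cols[0,8) = 16x8
Op 2 fold_up: fold axis h@24; visible region now rows[16,24) x cols[0,8) = 8x8
Op 3 fold_up: fold axis h@20; visible region now rows[16,20) x cols[0,8) = 4x8
Op 4 cut(3, 1): punch at orig (19,1); cuts so far [(19, 1)]; region rows[16,20) x cols[0,8) = 4x8
Op 5 cut(2, 3): punch at orig (18,3); cuts so far [(18, 3), (19, 1)]; region rows[16,20) x cols[0,8) = 4x8
Op 6 cut(2, 1): punch at orig (18,1); cuts so far [(18, 1), (18, 3), (19, 1)]; region rows[16,20) x cols[0,8) = 4x8
Unfold 1 (reflect across h@20): 6 holes -> [(18, 1), (18, 3), (19, 1), (20, 1), (21, 1), (21, 3)]
Unfold 2 (reflect across h@24): 12 holes -> [(18, 1), (18, 3), (19, 1), (20, 1), (21, 1), (21, 3), (26, 1), (26, 3), (27, 1), (28, 1), (29, 1), (29, 3)]
Unfold 3 (reflect across h@16): 24 holes -> [(2, 1), (2, 3), (3, 1), (4, 1), (5, 1), (5, 3), (10, 1), (10, 3), (11, 1), (12, 1), (13, 1), (13, 3), (18, 1), (18, 3), (19, 1), (20, 1), (21, 1), (21, 3), (26, 1), (26, 3), (27, 1), (28, 1), (29, 1), (29, 3)]

Answer: 24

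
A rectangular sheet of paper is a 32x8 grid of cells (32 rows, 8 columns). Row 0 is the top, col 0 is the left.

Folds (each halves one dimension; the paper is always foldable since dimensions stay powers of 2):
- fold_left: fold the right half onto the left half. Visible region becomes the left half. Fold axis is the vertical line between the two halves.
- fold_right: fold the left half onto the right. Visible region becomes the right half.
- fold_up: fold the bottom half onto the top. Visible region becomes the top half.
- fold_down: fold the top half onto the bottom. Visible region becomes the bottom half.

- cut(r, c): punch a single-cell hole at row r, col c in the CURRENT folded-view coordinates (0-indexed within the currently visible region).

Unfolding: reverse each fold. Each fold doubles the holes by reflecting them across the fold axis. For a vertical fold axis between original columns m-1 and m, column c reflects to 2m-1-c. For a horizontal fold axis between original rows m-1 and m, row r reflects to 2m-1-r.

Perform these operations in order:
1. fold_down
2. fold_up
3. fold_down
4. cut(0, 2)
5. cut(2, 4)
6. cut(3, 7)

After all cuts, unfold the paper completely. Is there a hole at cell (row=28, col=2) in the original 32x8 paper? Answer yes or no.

Op 1 fold_down: fold axis h@16; visible region now rows[16,32) x cols[0,8) = 16x8
Op 2 fold_up: fold axis h@24; visible region now rows[16,24) x cols[0,8) = 8x8
Op 3 fold_down: fold axis h@20; visible region now rows[20,24) x cols[0,8) = 4x8
Op 4 cut(0, 2): punch at orig (20,2); cuts so far [(20, 2)]; region rows[20,24) x cols[0,8) = 4x8
Op 5 cut(2, 4): punch at orig (22,4); cuts so far [(20, 2), (22, 4)]; region rows[20,24) x cols[0,8) = 4x8
Op 6 cut(3, 7): punch at orig (23,7); cuts so far [(20, 2), (22, 4), (23, 7)]; region rows[20,24) x cols[0,8) = 4x8
Unfold 1 (reflect across h@20): 6 holes -> [(16, 7), (17, 4), (19, 2), (20, 2), (22, 4), (23, 7)]
Unfold 2 (reflect across h@24): 12 holes -> [(16, 7), (17, 4), (19, 2), (20, 2), (22, 4), (23, 7), (24, 7), (25, 4), (27, 2), (28, 2), (30, 4), (31, 7)]
Unfold 3 (reflect across h@16): 24 holes -> [(0, 7), (1, 4), (3, 2), (4, 2), (6, 4), (7, 7), (8, 7), (9, 4), (11, 2), (12, 2), (14, 4), (15, 7), (16, 7), (17, 4), (19, 2), (20, 2), (22, 4), (23, 7), (24, 7), (25, 4), (27, 2), (28, 2), (30, 4), (31, 7)]
Holes: [(0, 7), (1, 4), (3, 2), (4, 2), (6, 4), (7, 7), (8, 7), (9, 4), (11, 2), (12, 2), (14, 4), (15, 7), (16, 7), (17, 4), (19, 2), (20, 2), (22, 4), (23, 7), (24, 7), (25, 4), (27, 2), (28, 2), (30, 4), (31, 7)]

Answer: yes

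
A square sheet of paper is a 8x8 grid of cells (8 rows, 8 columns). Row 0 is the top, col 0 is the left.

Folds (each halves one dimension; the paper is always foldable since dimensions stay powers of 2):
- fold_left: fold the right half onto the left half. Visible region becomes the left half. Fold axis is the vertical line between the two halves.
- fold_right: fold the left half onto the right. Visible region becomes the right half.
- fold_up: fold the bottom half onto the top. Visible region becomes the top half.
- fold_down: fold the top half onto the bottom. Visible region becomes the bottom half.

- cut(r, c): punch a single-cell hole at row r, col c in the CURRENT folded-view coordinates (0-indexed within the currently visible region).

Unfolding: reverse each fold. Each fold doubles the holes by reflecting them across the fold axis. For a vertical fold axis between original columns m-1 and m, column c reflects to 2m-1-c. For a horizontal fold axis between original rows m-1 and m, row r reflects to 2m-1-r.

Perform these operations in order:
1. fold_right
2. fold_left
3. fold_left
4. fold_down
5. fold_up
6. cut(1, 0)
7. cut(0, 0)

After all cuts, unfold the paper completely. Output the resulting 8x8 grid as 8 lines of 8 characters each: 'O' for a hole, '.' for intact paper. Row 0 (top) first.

Answer: OOOOOOOO
OOOOOOOO
OOOOOOOO
OOOOOOOO
OOOOOOOO
OOOOOOOO
OOOOOOOO
OOOOOOOO

Derivation:
Op 1 fold_right: fold axis v@4; visible region now rows[0,8) x cols[4,8) = 8x4
Op 2 fold_left: fold axis v@6; visible region now rows[0,8) x cols[4,6) = 8x2
Op 3 fold_left: fold axis v@5; visible region now rows[0,8) x cols[4,5) = 8x1
Op 4 fold_down: fold axis h@4; visible region now rows[4,8) x cols[4,5) = 4x1
Op 5 fold_up: fold axis h@6; visible region now rows[4,6) x cols[4,5) = 2x1
Op 6 cut(1, 0): punch at orig (5,4); cuts so far [(5, 4)]; region rows[4,6) x cols[4,5) = 2x1
Op 7 cut(0, 0): punch at orig (4,4); cuts so far [(4, 4), (5, 4)]; region rows[4,6) x cols[4,5) = 2x1
Unfold 1 (reflect across h@6): 4 holes -> [(4, 4), (5, 4), (6, 4), (7, 4)]
Unfold 2 (reflect across h@4): 8 holes -> [(0, 4), (1, 4), (2, 4), (3, 4), (4, 4), (5, 4), (6, 4), (7, 4)]
Unfold 3 (reflect across v@5): 16 holes -> [(0, 4), (0, 5), (1, 4), (1, 5), (2, 4), (2, 5), (3, 4), (3, 5), (4, 4), (4, 5), (5, 4), (5, 5), (6, 4), (6, 5), (7, 4), (7, 5)]
Unfold 4 (reflect across v@6): 32 holes -> [(0, 4), (0, 5), (0, 6), (0, 7), (1, 4), (1, 5), (1, 6), (1, 7), (2, 4), (2, 5), (2, 6), (2, 7), (3, 4), (3, 5), (3, 6), (3, 7), (4, 4), (4, 5), (4, 6), (4, 7), (5, 4), (5, 5), (5, 6), (5, 7), (6, 4), (6, 5), (6, 6), (6, 7), (7, 4), (7, 5), (7, 6), (7, 7)]
Unfold 5 (reflect across v@4): 64 holes -> [(0, 0), (0, 1), (0, 2), (0, 3), (0, 4), (0, 5), (0, 6), (0, 7), (1, 0), (1, 1), (1, 2), (1, 3), (1, 4), (1, 5), (1, 6), (1, 7), (2, 0), (2, 1), (2, 2), (2, 3), (2, 4), (2, 5), (2, 6), (2, 7), (3, 0), (3, 1), (3, 2), (3, 3), (3, 4), (3, 5), (3, 6), (3, 7), (4, 0), (4, 1), (4, 2), (4, 3), (4, 4), (4, 5), (4, 6), (4, 7), (5, 0), (5, 1), (5, 2), (5, 3), (5, 4), (5, 5), (5, 6), (5, 7), (6, 0), (6, 1), (6, 2), (6, 3), (6, 4), (6, 5), (6, 6), (6, 7), (7, 0), (7, 1), (7, 2), (7, 3), (7, 4), (7, 5), (7, 6), (7, 7)]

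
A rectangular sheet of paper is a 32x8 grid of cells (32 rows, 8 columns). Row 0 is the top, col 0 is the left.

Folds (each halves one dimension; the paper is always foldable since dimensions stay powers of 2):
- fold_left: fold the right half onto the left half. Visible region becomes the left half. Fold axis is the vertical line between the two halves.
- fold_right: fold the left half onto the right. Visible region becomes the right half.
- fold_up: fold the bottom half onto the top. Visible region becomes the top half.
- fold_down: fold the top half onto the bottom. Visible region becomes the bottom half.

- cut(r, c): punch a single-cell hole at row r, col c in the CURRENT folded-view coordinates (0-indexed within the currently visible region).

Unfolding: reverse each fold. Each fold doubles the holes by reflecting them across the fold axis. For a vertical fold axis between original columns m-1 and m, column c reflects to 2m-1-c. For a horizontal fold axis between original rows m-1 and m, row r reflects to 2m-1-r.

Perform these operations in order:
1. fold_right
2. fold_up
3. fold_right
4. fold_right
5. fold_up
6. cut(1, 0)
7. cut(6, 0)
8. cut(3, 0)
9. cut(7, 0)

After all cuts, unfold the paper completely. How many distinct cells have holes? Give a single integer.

Op 1 fold_right: fold axis v@4; visible region now rows[0,32) x cols[4,8) = 32x4
Op 2 fold_up: fold axis h@16; visible region now rows[0,16) x cols[4,8) = 16x4
Op 3 fold_right: fold axis v@6; visible region now rows[0,16) x cols[6,8) = 16x2
Op 4 fold_right: fold axis v@7; visible region now rows[0,16) x cols[7,8) = 16x1
Op 5 fold_up: fold axis h@8; visible region now rows[0,8) x cols[7,8) = 8x1
Op 6 cut(1, 0): punch at orig (1,7); cuts so far [(1, 7)]; region rows[0,8) x cols[7,8) = 8x1
Op 7 cut(6, 0): punch at orig (6,7); cuts so far [(1, 7), (6, 7)]; region rows[0,8) x cols[7,8) = 8x1
Op 8 cut(3, 0): punch at orig (3,7); cuts so far [(1, 7), (3, 7), (6, 7)]; region rows[0,8) x cols[7,8) = 8x1
Op 9 cut(7, 0): punch at orig (7,7); cuts so far [(1, 7), (3, 7), (6, 7), (7, 7)]; region rows[0,8) x cols[7,8) = 8x1
Unfold 1 (reflect across h@8): 8 holes -> [(1, 7), (3, 7), (6, 7), (7, 7), (8, 7), (9, 7), (12, 7), (14, 7)]
Unfold 2 (reflect across v@7): 16 holes -> [(1, 6), (1, 7), (3, 6), (3, 7), (6, 6), (6, 7), (7, 6), (7, 7), (8, 6), (8, 7), (9, 6), (9, 7), (12, 6), (12, 7), (14, 6), (14, 7)]
Unfold 3 (reflect across v@6): 32 holes -> [(1, 4), (1, 5), (1, 6), (1, 7), (3, 4), (3, 5), (3, 6), (3, 7), (6, 4), (6, 5), (6, 6), (6, 7), (7, 4), (7, 5), (7, 6), (7, 7), (8, 4), (8, 5), (8, 6), (8, 7), (9, 4), (9, 5), (9, 6), (9, 7), (12, 4), (12, 5), (12, 6), (12, 7), (14, 4), (14, 5), (14, 6), (14, 7)]
Unfold 4 (reflect across h@16): 64 holes -> [(1, 4), (1, 5), (1, 6), (1, 7), (3, 4), (3, 5), (3, 6), (3, 7), (6, 4), (6, 5), (6, 6), (6, 7), (7, 4), (7, 5), (7, 6), (7, 7), (8, 4), (8, 5), (8, 6), (8, 7), (9, 4), (9, 5), (9, 6), (9, 7), (12, 4), (12, 5), (12, 6), (12, 7), (14, 4), (14, 5), (14, 6), (14, 7), (17, 4), (17, 5), (17, 6), (17, 7), (19, 4), (19, 5), (19, 6), (19, 7), (22, 4), (22, 5), (22, 6), (22, 7), (23, 4), (23, 5), (23, 6), (23, 7), (24, 4), (24, 5), (24, 6), (24, 7), (25, 4), (25, 5), (25, 6), (25, 7), (28, 4), (28, 5), (28, 6), (28, 7), (30, 4), (30, 5), (30, 6), (30, 7)]
Unfold 5 (reflect across v@4): 128 holes -> [(1, 0), (1, 1), (1, 2), (1, 3), (1, 4), (1, 5), (1, 6), (1, 7), (3, 0), (3, 1), (3, 2), (3, 3), (3, 4), (3, 5), (3, 6), (3, 7), (6, 0), (6, 1), (6, 2), (6, 3), (6, 4), (6, 5), (6, 6), (6, 7), (7, 0), (7, 1), (7, 2), (7, 3), (7, 4), (7, 5), (7, 6), (7, 7), (8, 0), (8, 1), (8, 2), (8, 3), (8, 4), (8, 5), (8, 6), (8, 7), (9, 0), (9, 1), (9, 2), (9, 3), (9, 4), (9, 5), (9, 6), (9, 7), (12, 0), (12, 1), (12, 2), (12, 3), (12, 4), (12, 5), (12, 6), (12, 7), (14, 0), (14, 1), (14, 2), (14, 3), (14, 4), (14, 5), (14, 6), (14, 7), (17, 0), (17, 1), (17, 2), (17, 3), (17, 4), (17, 5), (17, 6), (17, 7), (19, 0), (19, 1), (19, 2), (19, 3), (19, 4), (19, 5), (19, 6), (19, 7), (22, 0), (22, 1), (22, 2), (22, 3), (22, 4), (22, 5), (22, 6), (22, 7), (23, 0), (23, 1), (23, 2), (23, 3), (23, 4), (23, 5), (23, 6), (23, 7), (24, 0), (24, 1), (24, 2), (24, 3), (24, 4), (24, 5), (24, 6), (24, 7), (25, 0), (25, 1), (25, 2), (25, 3), (25, 4), (25, 5), (25, 6), (25, 7), (28, 0), (28, 1), (28, 2), (28, 3), (28, 4), (28, 5), (28, 6), (28, 7), (30, 0), (30, 1), (30, 2), (30, 3), (30, 4), (30, 5), (30, 6), (30, 7)]

Answer: 128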